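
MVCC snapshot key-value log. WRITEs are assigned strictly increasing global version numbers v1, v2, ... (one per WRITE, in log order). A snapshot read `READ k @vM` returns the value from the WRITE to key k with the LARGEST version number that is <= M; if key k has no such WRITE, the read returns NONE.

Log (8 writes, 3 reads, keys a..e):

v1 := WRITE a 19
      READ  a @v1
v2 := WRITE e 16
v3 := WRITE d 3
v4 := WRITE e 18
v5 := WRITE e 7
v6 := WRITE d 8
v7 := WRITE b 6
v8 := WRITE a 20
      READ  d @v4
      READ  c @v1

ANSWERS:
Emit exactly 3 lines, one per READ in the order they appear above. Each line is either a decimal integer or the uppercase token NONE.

Answer: 19
3
NONE

Derivation:
v1: WRITE a=19  (a history now [(1, 19)])
READ a @v1: history=[(1, 19)] -> pick v1 -> 19
v2: WRITE e=16  (e history now [(2, 16)])
v3: WRITE d=3  (d history now [(3, 3)])
v4: WRITE e=18  (e history now [(2, 16), (4, 18)])
v5: WRITE e=7  (e history now [(2, 16), (4, 18), (5, 7)])
v6: WRITE d=8  (d history now [(3, 3), (6, 8)])
v7: WRITE b=6  (b history now [(7, 6)])
v8: WRITE a=20  (a history now [(1, 19), (8, 20)])
READ d @v4: history=[(3, 3), (6, 8)] -> pick v3 -> 3
READ c @v1: history=[] -> no version <= 1 -> NONE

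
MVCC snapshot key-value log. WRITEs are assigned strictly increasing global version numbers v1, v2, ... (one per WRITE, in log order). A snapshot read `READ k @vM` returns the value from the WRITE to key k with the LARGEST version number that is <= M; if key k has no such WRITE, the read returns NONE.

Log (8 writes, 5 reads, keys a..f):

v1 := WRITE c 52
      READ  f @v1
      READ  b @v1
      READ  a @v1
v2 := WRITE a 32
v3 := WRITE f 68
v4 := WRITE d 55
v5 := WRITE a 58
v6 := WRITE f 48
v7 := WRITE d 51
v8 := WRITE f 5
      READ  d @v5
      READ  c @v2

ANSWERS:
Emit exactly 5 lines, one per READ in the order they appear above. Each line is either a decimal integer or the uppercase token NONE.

v1: WRITE c=52  (c history now [(1, 52)])
READ f @v1: history=[] -> no version <= 1 -> NONE
READ b @v1: history=[] -> no version <= 1 -> NONE
READ a @v1: history=[] -> no version <= 1 -> NONE
v2: WRITE a=32  (a history now [(2, 32)])
v3: WRITE f=68  (f history now [(3, 68)])
v4: WRITE d=55  (d history now [(4, 55)])
v5: WRITE a=58  (a history now [(2, 32), (5, 58)])
v6: WRITE f=48  (f history now [(3, 68), (6, 48)])
v7: WRITE d=51  (d history now [(4, 55), (7, 51)])
v8: WRITE f=5  (f history now [(3, 68), (6, 48), (8, 5)])
READ d @v5: history=[(4, 55), (7, 51)] -> pick v4 -> 55
READ c @v2: history=[(1, 52)] -> pick v1 -> 52

Answer: NONE
NONE
NONE
55
52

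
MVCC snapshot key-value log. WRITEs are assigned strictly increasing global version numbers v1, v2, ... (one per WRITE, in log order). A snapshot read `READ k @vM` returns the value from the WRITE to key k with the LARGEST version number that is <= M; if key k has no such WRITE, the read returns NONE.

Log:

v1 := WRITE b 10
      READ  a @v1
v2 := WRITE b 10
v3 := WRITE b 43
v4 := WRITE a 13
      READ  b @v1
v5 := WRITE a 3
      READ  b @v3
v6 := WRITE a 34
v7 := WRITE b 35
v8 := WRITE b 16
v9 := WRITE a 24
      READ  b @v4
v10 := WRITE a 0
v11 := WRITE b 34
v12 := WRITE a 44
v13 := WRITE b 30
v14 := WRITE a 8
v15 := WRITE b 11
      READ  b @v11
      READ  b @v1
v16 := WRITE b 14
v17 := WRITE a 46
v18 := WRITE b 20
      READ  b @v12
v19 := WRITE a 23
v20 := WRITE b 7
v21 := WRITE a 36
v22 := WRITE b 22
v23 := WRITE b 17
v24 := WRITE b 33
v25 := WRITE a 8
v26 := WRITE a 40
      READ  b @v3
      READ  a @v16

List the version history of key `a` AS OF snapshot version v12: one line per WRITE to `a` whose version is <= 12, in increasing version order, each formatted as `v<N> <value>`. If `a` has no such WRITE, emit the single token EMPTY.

Answer: v4 13
v5 3
v6 34
v9 24
v10 0
v12 44

Derivation:
Scan writes for key=a with version <= 12:
  v1 WRITE b 10 -> skip
  v2 WRITE b 10 -> skip
  v3 WRITE b 43 -> skip
  v4 WRITE a 13 -> keep
  v5 WRITE a 3 -> keep
  v6 WRITE a 34 -> keep
  v7 WRITE b 35 -> skip
  v8 WRITE b 16 -> skip
  v9 WRITE a 24 -> keep
  v10 WRITE a 0 -> keep
  v11 WRITE b 34 -> skip
  v12 WRITE a 44 -> keep
  v13 WRITE b 30 -> skip
  v14 WRITE a 8 -> drop (> snap)
  v15 WRITE b 11 -> skip
  v16 WRITE b 14 -> skip
  v17 WRITE a 46 -> drop (> snap)
  v18 WRITE b 20 -> skip
  v19 WRITE a 23 -> drop (> snap)
  v20 WRITE b 7 -> skip
  v21 WRITE a 36 -> drop (> snap)
  v22 WRITE b 22 -> skip
  v23 WRITE b 17 -> skip
  v24 WRITE b 33 -> skip
  v25 WRITE a 8 -> drop (> snap)
  v26 WRITE a 40 -> drop (> snap)
Collected: [(4, 13), (5, 3), (6, 34), (9, 24), (10, 0), (12, 44)]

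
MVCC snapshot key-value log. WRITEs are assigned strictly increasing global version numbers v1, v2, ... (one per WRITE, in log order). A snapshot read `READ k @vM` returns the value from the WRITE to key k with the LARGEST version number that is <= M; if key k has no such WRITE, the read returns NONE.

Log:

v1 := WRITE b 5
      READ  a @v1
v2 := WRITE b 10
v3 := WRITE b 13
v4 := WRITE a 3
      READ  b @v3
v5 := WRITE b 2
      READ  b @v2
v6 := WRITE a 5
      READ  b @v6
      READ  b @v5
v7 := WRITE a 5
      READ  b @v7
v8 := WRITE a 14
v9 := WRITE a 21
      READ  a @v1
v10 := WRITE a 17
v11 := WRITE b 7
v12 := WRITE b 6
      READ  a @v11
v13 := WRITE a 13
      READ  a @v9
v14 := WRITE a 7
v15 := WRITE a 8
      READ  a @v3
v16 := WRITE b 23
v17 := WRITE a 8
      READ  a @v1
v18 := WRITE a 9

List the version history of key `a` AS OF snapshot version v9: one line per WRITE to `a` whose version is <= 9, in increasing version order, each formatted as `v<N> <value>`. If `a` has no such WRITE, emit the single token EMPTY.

Scan writes for key=a with version <= 9:
  v1 WRITE b 5 -> skip
  v2 WRITE b 10 -> skip
  v3 WRITE b 13 -> skip
  v4 WRITE a 3 -> keep
  v5 WRITE b 2 -> skip
  v6 WRITE a 5 -> keep
  v7 WRITE a 5 -> keep
  v8 WRITE a 14 -> keep
  v9 WRITE a 21 -> keep
  v10 WRITE a 17 -> drop (> snap)
  v11 WRITE b 7 -> skip
  v12 WRITE b 6 -> skip
  v13 WRITE a 13 -> drop (> snap)
  v14 WRITE a 7 -> drop (> snap)
  v15 WRITE a 8 -> drop (> snap)
  v16 WRITE b 23 -> skip
  v17 WRITE a 8 -> drop (> snap)
  v18 WRITE a 9 -> drop (> snap)
Collected: [(4, 3), (6, 5), (7, 5), (8, 14), (9, 21)]

Answer: v4 3
v6 5
v7 5
v8 14
v9 21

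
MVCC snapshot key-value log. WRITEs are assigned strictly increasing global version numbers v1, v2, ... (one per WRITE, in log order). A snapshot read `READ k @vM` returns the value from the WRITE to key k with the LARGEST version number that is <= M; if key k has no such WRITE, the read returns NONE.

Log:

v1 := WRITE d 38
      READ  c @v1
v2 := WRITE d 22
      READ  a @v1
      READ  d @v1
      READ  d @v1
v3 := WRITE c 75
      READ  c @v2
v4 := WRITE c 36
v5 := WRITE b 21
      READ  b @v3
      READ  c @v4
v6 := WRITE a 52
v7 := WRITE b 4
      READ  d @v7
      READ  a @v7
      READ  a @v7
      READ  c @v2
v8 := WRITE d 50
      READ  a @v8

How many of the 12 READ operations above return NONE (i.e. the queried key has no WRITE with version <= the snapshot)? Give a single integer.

Answer: 5

Derivation:
v1: WRITE d=38  (d history now [(1, 38)])
READ c @v1: history=[] -> no version <= 1 -> NONE
v2: WRITE d=22  (d history now [(1, 38), (2, 22)])
READ a @v1: history=[] -> no version <= 1 -> NONE
READ d @v1: history=[(1, 38), (2, 22)] -> pick v1 -> 38
READ d @v1: history=[(1, 38), (2, 22)] -> pick v1 -> 38
v3: WRITE c=75  (c history now [(3, 75)])
READ c @v2: history=[(3, 75)] -> no version <= 2 -> NONE
v4: WRITE c=36  (c history now [(3, 75), (4, 36)])
v5: WRITE b=21  (b history now [(5, 21)])
READ b @v3: history=[(5, 21)] -> no version <= 3 -> NONE
READ c @v4: history=[(3, 75), (4, 36)] -> pick v4 -> 36
v6: WRITE a=52  (a history now [(6, 52)])
v7: WRITE b=4  (b history now [(5, 21), (7, 4)])
READ d @v7: history=[(1, 38), (2, 22)] -> pick v2 -> 22
READ a @v7: history=[(6, 52)] -> pick v6 -> 52
READ a @v7: history=[(6, 52)] -> pick v6 -> 52
READ c @v2: history=[(3, 75), (4, 36)] -> no version <= 2 -> NONE
v8: WRITE d=50  (d history now [(1, 38), (2, 22), (8, 50)])
READ a @v8: history=[(6, 52)] -> pick v6 -> 52
Read results in order: ['NONE', 'NONE', '38', '38', 'NONE', 'NONE', '36', '22', '52', '52', 'NONE', '52']
NONE count = 5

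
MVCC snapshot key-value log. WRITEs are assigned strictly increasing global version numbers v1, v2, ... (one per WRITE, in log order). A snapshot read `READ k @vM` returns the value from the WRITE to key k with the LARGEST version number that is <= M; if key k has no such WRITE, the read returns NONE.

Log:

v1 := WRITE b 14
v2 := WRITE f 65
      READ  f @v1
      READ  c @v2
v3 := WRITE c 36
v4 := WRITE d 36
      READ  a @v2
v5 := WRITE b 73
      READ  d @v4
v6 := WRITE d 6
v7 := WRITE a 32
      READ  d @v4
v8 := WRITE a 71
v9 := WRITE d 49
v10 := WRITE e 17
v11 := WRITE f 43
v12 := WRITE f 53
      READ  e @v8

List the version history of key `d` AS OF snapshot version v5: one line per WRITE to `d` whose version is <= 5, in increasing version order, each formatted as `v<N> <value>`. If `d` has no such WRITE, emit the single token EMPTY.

Answer: v4 36

Derivation:
Scan writes for key=d with version <= 5:
  v1 WRITE b 14 -> skip
  v2 WRITE f 65 -> skip
  v3 WRITE c 36 -> skip
  v4 WRITE d 36 -> keep
  v5 WRITE b 73 -> skip
  v6 WRITE d 6 -> drop (> snap)
  v7 WRITE a 32 -> skip
  v8 WRITE a 71 -> skip
  v9 WRITE d 49 -> drop (> snap)
  v10 WRITE e 17 -> skip
  v11 WRITE f 43 -> skip
  v12 WRITE f 53 -> skip
Collected: [(4, 36)]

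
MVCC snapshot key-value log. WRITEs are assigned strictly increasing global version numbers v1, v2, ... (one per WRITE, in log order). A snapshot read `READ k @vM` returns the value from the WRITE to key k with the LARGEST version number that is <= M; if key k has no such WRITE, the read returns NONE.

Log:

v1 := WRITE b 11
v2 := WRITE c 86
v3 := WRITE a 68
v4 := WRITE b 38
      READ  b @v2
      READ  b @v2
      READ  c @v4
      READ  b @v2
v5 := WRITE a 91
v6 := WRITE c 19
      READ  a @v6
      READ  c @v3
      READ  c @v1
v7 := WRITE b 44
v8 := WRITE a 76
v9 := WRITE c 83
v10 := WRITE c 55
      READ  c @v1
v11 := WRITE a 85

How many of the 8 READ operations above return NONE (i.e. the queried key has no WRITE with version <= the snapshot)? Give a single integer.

v1: WRITE b=11  (b history now [(1, 11)])
v2: WRITE c=86  (c history now [(2, 86)])
v3: WRITE a=68  (a history now [(3, 68)])
v4: WRITE b=38  (b history now [(1, 11), (4, 38)])
READ b @v2: history=[(1, 11), (4, 38)] -> pick v1 -> 11
READ b @v2: history=[(1, 11), (4, 38)] -> pick v1 -> 11
READ c @v4: history=[(2, 86)] -> pick v2 -> 86
READ b @v2: history=[(1, 11), (4, 38)] -> pick v1 -> 11
v5: WRITE a=91  (a history now [(3, 68), (5, 91)])
v6: WRITE c=19  (c history now [(2, 86), (6, 19)])
READ a @v6: history=[(3, 68), (5, 91)] -> pick v5 -> 91
READ c @v3: history=[(2, 86), (6, 19)] -> pick v2 -> 86
READ c @v1: history=[(2, 86), (6, 19)] -> no version <= 1 -> NONE
v7: WRITE b=44  (b history now [(1, 11), (4, 38), (7, 44)])
v8: WRITE a=76  (a history now [(3, 68), (5, 91), (8, 76)])
v9: WRITE c=83  (c history now [(2, 86), (6, 19), (9, 83)])
v10: WRITE c=55  (c history now [(2, 86), (6, 19), (9, 83), (10, 55)])
READ c @v1: history=[(2, 86), (6, 19), (9, 83), (10, 55)] -> no version <= 1 -> NONE
v11: WRITE a=85  (a history now [(3, 68), (5, 91), (8, 76), (11, 85)])
Read results in order: ['11', '11', '86', '11', '91', '86', 'NONE', 'NONE']
NONE count = 2

Answer: 2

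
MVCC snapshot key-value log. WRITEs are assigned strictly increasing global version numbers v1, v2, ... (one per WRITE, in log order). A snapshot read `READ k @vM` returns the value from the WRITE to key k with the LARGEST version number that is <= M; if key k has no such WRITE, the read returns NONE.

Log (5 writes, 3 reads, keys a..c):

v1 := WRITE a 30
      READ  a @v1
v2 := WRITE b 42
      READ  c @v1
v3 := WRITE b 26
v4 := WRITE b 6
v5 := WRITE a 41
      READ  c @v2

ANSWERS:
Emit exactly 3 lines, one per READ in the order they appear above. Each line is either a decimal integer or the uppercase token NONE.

v1: WRITE a=30  (a history now [(1, 30)])
READ a @v1: history=[(1, 30)] -> pick v1 -> 30
v2: WRITE b=42  (b history now [(2, 42)])
READ c @v1: history=[] -> no version <= 1 -> NONE
v3: WRITE b=26  (b history now [(2, 42), (3, 26)])
v4: WRITE b=6  (b history now [(2, 42), (3, 26), (4, 6)])
v5: WRITE a=41  (a history now [(1, 30), (5, 41)])
READ c @v2: history=[] -> no version <= 2 -> NONE

Answer: 30
NONE
NONE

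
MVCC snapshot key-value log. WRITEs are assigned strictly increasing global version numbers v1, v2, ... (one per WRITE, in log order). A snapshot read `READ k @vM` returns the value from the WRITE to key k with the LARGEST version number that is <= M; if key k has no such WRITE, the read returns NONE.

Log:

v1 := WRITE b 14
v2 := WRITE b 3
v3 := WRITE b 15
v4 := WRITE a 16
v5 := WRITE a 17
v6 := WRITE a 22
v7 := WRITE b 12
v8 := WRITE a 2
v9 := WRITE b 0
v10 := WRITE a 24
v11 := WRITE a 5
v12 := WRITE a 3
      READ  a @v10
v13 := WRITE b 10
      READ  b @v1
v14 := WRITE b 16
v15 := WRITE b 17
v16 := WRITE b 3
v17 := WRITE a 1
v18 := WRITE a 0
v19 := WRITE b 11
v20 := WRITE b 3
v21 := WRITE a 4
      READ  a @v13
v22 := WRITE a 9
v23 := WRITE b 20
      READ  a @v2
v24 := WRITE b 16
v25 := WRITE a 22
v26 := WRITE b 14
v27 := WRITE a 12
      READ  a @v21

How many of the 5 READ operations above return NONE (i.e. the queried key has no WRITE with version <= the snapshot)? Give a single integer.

Answer: 1

Derivation:
v1: WRITE b=14  (b history now [(1, 14)])
v2: WRITE b=3  (b history now [(1, 14), (2, 3)])
v3: WRITE b=15  (b history now [(1, 14), (2, 3), (3, 15)])
v4: WRITE a=16  (a history now [(4, 16)])
v5: WRITE a=17  (a history now [(4, 16), (5, 17)])
v6: WRITE a=22  (a history now [(4, 16), (5, 17), (6, 22)])
v7: WRITE b=12  (b history now [(1, 14), (2, 3), (3, 15), (7, 12)])
v8: WRITE a=2  (a history now [(4, 16), (5, 17), (6, 22), (8, 2)])
v9: WRITE b=0  (b history now [(1, 14), (2, 3), (3, 15), (7, 12), (9, 0)])
v10: WRITE a=24  (a history now [(4, 16), (5, 17), (6, 22), (8, 2), (10, 24)])
v11: WRITE a=5  (a history now [(4, 16), (5, 17), (6, 22), (8, 2), (10, 24), (11, 5)])
v12: WRITE a=3  (a history now [(4, 16), (5, 17), (6, 22), (8, 2), (10, 24), (11, 5), (12, 3)])
READ a @v10: history=[(4, 16), (5, 17), (6, 22), (8, 2), (10, 24), (11, 5), (12, 3)] -> pick v10 -> 24
v13: WRITE b=10  (b history now [(1, 14), (2, 3), (3, 15), (7, 12), (9, 0), (13, 10)])
READ b @v1: history=[(1, 14), (2, 3), (3, 15), (7, 12), (9, 0), (13, 10)] -> pick v1 -> 14
v14: WRITE b=16  (b history now [(1, 14), (2, 3), (3, 15), (7, 12), (9, 0), (13, 10), (14, 16)])
v15: WRITE b=17  (b history now [(1, 14), (2, 3), (3, 15), (7, 12), (9, 0), (13, 10), (14, 16), (15, 17)])
v16: WRITE b=3  (b history now [(1, 14), (2, 3), (3, 15), (7, 12), (9, 0), (13, 10), (14, 16), (15, 17), (16, 3)])
v17: WRITE a=1  (a history now [(4, 16), (5, 17), (6, 22), (8, 2), (10, 24), (11, 5), (12, 3), (17, 1)])
v18: WRITE a=0  (a history now [(4, 16), (5, 17), (6, 22), (8, 2), (10, 24), (11, 5), (12, 3), (17, 1), (18, 0)])
v19: WRITE b=11  (b history now [(1, 14), (2, 3), (3, 15), (7, 12), (9, 0), (13, 10), (14, 16), (15, 17), (16, 3), (19, 11)])
v20: WRITE b=3  (b history now [(1, 14), (2, 3), (3, 15), (7, 12), (9, 0), (13, 10), (14, 16), (15, 17), (16, 3), (19, 11), (20, 3)])
v21: WRITE a=4  (a history now [(4, 16), (5, 17), (6, 22), (8, 2), (10, 24), (11, 5), (12, 3), (17, 1), (18, 0), (21, 4)])
READ a @v13: history=[(4, 16), (5, 17), (6, 22), (8, 2), (10, 24), (11, 5), (12, 3), (17, 1), (18, 0), (21, 4)] -> pick v12 -> 3
v22: WRITE a=9  (a history now [(4, 16), (5, 17), (6, 22), (8, 2), (10, 24), (11, 5), (12, 3), (17, 1), (18, 0), (21, 4), (22, 9)])
v23: WRITE b=20  (b history now [(1, 14), (2, 3), (3, 15), (7, 12), (9, 0), (13, 10), (14, 16), (15, 17), (16, 3), (19, 11), (20, 3), (23, 20)])
READ a @v2: history=[(4, 16), (5, 17), (6, 22), (8, 2), (10, 24), (11, 5), (12, 3), (17, 1), (18, 0), (21, 4), (22, 9)] -> no version <= 2 -> NONE
v24: WRITE b=16  (b history now [(1, 14), (2, 3), (3, 15), (7, 12), (9, 0), (13, 10), (14, 16), (15, 17), (16, 3), (19, 11), (20, 3), (23, 20), (24, 16)])
v25: WRITE a=22  (a history now [(4, 16), (5, 17), (6, 22), (8, 2), (10, 24), (11, 5), (12, 3), (17, 1), (18, 0), (21, 4), (22, 9), (25, 22)])
v26: WRITE b=14  (b history now [(1, 14), (2, 3), (3, 15), (7, 12), (9, 0), (13, 10), (14, 16), (15, 17), (16, 3), (19, 11), (20, 3), (23, 20), (24, 16), (26, 14)])
v27: WRITE a=12  (a history now [(4, 16), (5, 17), (6, 22), (8, 2), (10, 24), (11, 5), (12, 3), (17, 1), (18, 0), (21, 4), (22, 9), (25, 22), (27, 12)])
READ a @v21: history=[(4, 16), (5, 17), (6, 22), (8, 2), (10, 24), (11, 5), (12, 3), (17, 1), (18, 0), (21, 4), (22, 9), (25, 22), (27, 12)] -> pick v21 -> 4
Read results in order: ['24', '14', '3', 'NONE', '4']
NONE count = 1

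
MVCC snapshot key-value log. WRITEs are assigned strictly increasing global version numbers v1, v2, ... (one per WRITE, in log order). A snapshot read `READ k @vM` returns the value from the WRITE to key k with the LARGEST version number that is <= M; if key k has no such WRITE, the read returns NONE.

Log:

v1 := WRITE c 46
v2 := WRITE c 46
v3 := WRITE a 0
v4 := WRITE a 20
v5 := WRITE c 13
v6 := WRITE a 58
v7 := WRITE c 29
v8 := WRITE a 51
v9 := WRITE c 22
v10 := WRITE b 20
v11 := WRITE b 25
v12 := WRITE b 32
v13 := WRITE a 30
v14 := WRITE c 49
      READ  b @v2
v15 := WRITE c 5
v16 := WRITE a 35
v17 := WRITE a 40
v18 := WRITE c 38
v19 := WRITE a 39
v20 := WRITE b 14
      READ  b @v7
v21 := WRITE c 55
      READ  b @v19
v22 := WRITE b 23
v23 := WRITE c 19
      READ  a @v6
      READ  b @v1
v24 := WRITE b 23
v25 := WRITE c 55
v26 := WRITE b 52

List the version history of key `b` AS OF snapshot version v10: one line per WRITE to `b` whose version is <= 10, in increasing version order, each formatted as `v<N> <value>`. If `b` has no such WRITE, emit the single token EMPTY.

Answer: v10 20

Derivation:
Scan writes for key=b with version <= 10:
  v1 WRITE c 46 -> skip
  v2 WRITE c 46 -> skip
  v3 WRITE a 0 -> skip
  v4 WRITE a 20 -> skip
  v5 WRITE c 13 -> skip
  v6 WRITE a 58 -> skip
  v7 WRITE c 29 -> skip
  v8 WRITE a 51 -> skip
  v9 WRITE c 22 -> skip
  v10 WRITE b 20 -> keep
  v11 WRITE b 25 -> drop (> snap)
  v12 WRITE b 32 -> drop (> snap)
  v13 WRITE a 30 -> skip
  v14 WRITE c 49 -> skip
  v15 WRITE c 5 -> skip
  v16 WRITE a 35 -> skip
  v17 WRITE a 40 -> skip
  v18 WRITE c 38 -> skip
  v19 WRITE a 39 -> skip
  v20 WRITE b 14 -> drop (> snap)
  v21 WRITE c 55 -> skip
  v22 WRITE b 23 -> drop (> snap)
  v23 WRITE c 19 -> skip
  v24 WRITE b 23 -> drop (> snap)
  v25 WRITE c 55 -> skip
  v26 WRITE b 52 -> drop (> snap)
Collected: [(10, 20)]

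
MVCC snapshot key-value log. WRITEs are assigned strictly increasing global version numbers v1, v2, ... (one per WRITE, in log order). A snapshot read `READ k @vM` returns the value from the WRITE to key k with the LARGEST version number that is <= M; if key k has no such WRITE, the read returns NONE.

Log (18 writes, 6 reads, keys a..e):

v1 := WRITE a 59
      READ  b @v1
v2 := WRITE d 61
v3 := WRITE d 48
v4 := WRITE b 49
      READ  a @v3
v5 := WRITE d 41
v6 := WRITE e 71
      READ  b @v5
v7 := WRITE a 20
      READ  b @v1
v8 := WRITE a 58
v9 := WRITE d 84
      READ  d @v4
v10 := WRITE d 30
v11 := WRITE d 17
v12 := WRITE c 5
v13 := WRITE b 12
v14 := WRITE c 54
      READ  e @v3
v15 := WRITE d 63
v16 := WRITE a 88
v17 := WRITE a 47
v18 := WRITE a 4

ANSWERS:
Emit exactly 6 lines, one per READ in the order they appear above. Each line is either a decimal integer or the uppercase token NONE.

v1: WRITE a=59  (a history now [(1, 59)])
READ b @v1: history=[] -> no version <= 1 -> NONE
v2: WRITE d=61  (d history now [(2, 61)])
v3: WRITE d=48  (d history now [(2, 61), (3, 48)])
v4: WRITE b=49  (b history now [(4, 49)])
READ a @v3: history=[(1, 59)] -> pick v1 -> 59
v5: WRITE d=41  (d history now [(2, 61), (3, 48), (5, 41)])
v6: WRITE e=71  (e history now [(6, 71)])
READ b @v5: history=[(4, 49)] -> pick v4 -> 49
v7: WRITE a=20  (a history now [(1, 59), (7, 20)])
READ b @v1: history=[(4, 49)] -> no version <= 1 -> NONE
v8: WRITE a=58  (a history now [(1, 59), (7, 20), (8, 58)])
v9: WRITE d=84  (d history now [(2, 61), (3, 48), (5, 41), (9, 84)])
READ d @v4: history=[(2, 61), (3, 48), (5, 41), (9, 84)] -> pick v3 -> 48
v10: WRITE d=30  (d history now [(2, 61), (3, 48), (5, 41), (9, 84), (10, 30)])
v11: WRITE d=17  (d history now [(2, 61), (3, 48), (5, 41), (9, 84), (10, 30), (11, 17)])
v12: WRITE c=5  (c history now [(12, 5)])
v13: WRITE b=12  (b history now [(4, 49), (13, 12)])
v14: WRITE c=54  (c history now [(12, 5), (14, 54)])
READ e @v3: history=[(6, 71)] -> no version <= 3 -> NONE
v15: WRITE d=63  (d history now [(2, 61), (3, 48), (5, 41), (9, 84), (10, 30), (11, 17), (15, 63)])
v16: WRITE a=88  (a history now [(1, 59), (7, 20), (8, 58), (16, 88)])
v17: WRITE a=47  (a history now [(1, 59), (7, 20), (8, 58), (16, 88), (17, 47)])
v18: WRITE a=4  (a history now [(1, 59), (7, 20), (8, 58), (16, 88), (17, 47), (18, 4)])

Answer: NONE
59
49
NONE
48
NONE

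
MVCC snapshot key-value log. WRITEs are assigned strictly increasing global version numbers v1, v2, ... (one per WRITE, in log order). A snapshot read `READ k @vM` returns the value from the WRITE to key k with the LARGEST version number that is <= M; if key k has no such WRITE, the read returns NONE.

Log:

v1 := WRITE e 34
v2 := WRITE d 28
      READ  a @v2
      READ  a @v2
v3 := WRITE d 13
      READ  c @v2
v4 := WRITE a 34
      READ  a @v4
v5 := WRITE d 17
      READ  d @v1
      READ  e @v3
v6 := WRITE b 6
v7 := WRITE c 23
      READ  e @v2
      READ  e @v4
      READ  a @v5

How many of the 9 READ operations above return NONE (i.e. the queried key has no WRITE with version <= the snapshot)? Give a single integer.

Answer: 4

Derivation:
v1: WRITE e=34  (e history now [(1, 34)])
v2: WRITE d=28  (d history now [(2, 28)])
READ a @v2: history=[] -> no version <= 2 -> NONE
READ a @v2: history=[] -> no version <= 2 -> NONE
v3: WRITE d=13  (d history now [(2, 28), (3, 13)])
READ c @v2: history=[] -> no version <= 2 -> NONE
v4: WRITE a=34  (a history now [(4, 34)])
READ a @v4: history=[(4, 34)] -> pick v4 -> 34
v5: WRITE d=17  (d history now [(2, 28), (3, 13), (5, 17)])
READ d @v1: history=[(2, 28), (3, 13), (5, 17)] -> no version <= 1 -> NONE
READ e @v3: history=[(1, 34)] -> pick v1 -> 34
v6: WRITE b=6  (b history now [(6, 6)])
v7: WRITE c=23  (c history now [(7, 23)])
READ e @v2: history=[(1, 34)] -> pick v1 -> 34
READ e @v4: history=[(1, 34)] -> pick v1 -> 34
READ a @v5: history=[(4, 34)] -> pick v4 -> 34
Read results in order: ['NONE', 'NONE', 'NONE', '34', 'NONE', '34', '34', '34', '34']
NONE count = 4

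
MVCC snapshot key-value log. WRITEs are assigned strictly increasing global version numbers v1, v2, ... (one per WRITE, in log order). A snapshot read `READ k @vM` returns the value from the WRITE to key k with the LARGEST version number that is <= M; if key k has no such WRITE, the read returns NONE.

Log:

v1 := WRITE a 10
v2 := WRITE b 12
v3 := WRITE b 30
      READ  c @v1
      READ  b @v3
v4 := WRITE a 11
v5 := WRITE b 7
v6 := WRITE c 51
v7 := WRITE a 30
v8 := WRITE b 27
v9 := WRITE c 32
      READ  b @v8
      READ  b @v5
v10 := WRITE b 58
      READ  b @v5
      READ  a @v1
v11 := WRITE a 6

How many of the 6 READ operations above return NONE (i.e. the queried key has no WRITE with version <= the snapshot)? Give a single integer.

Answer: 1

Derivation:
v1: WRITE a=10  (a history now [(1, 10)])
v2: WRITE b=12  (b history now [(2, 12)])
v3: WRITE b=30  (b history now [(2, 12), (3, 30)])
READ c @v1: history=[] -> no version <= 1 -> NONE
READ b @v3: history=[(2, 12), (3, 30)] -> pick v3 -> 30
v4: WRITE a=11  (a history now [(1, 10), (4, 11)])
v5: WRITE b=7  (b history now [(2, 12), (3, 30), (5, 7)])
v6: WRITE c=51  (c history now [(6, 51)])
v7: WRITE a=30  (a history now [(1, 10), (4, 11), (7, 30)])
v8: WRITE b=27  (b history now [(2, 12), (3, 30), (5, 7), (8, 27)])
v9: WRITE c=32  (c history now [(6, 51), (9, 32)])
READ b @v8: history=[(2, 12), (3, 30), (5, 7), (8, 27)] -> pick v8 -> 27
READ b @v5: history=[(2, 12), (3, 30), (5, 7), (8, 27)] -> pick v5 -> 7
v10: WRITE b=58  (b history now [(2, 12), (3, 30), (5, 7), (8, 27), (10, 58)])
READ b @v5: history=[(2, 12), (3, 30), (5, 7), (8, 27), (10, 58)] -> pick v5 -> 7
READ a @v1: history=[(1, 10), (4, 11), (7, 30)] -> pick v1 -> 10
v11: WRITE a=6  (a history now [(1, 10), (4, 11), (7, 30), (11, 6)])
Read results in order: ['NONE', '30', '27', '7', '7', '10']
NONE count = 1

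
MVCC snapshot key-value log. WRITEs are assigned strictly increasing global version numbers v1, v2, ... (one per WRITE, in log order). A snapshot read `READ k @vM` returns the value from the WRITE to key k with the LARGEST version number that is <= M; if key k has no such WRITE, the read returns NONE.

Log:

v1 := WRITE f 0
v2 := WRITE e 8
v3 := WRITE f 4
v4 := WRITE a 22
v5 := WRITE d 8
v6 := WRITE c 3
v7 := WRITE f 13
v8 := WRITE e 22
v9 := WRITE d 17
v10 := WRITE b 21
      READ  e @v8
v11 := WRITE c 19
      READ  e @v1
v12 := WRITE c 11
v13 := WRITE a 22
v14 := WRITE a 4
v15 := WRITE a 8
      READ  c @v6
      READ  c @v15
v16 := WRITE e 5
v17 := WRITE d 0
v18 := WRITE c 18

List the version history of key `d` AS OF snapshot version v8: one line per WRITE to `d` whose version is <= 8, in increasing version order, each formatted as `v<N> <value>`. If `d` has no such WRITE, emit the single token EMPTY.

Scan writes for key=d with version <= 8:
  v1 WRITE f 0 -> skip
  v2 WRITE e 8 -> skip
  v3 WRITE f 4 -> skip
  v4 WRITE a 22 -> skip
  v5 WRITE d 8 -> keep
  v6 WRITE c 3 -> skip
  v7 WRITE f 13 -> skip
  v8 WRITE e 22 -> skip
  v9 WRITE d 17 -> drop (> snap)
  v10 WRITE b 21 -> skip
  v11 WRITE c 19 -> skip
  v12 WRITE c 11 -> skip
  v13 WRITE a 22 -> skip
  v14 WRITE a 4 -> skip
  v15 WRITE a 8 -> skip
  v16 WRITE e 5 -> skip
  v17 WRITE d 0 -> drop (> snap)
  v18 WRITE c 18 -> skip
Collected: [(5, 8)]

Answer: v5 8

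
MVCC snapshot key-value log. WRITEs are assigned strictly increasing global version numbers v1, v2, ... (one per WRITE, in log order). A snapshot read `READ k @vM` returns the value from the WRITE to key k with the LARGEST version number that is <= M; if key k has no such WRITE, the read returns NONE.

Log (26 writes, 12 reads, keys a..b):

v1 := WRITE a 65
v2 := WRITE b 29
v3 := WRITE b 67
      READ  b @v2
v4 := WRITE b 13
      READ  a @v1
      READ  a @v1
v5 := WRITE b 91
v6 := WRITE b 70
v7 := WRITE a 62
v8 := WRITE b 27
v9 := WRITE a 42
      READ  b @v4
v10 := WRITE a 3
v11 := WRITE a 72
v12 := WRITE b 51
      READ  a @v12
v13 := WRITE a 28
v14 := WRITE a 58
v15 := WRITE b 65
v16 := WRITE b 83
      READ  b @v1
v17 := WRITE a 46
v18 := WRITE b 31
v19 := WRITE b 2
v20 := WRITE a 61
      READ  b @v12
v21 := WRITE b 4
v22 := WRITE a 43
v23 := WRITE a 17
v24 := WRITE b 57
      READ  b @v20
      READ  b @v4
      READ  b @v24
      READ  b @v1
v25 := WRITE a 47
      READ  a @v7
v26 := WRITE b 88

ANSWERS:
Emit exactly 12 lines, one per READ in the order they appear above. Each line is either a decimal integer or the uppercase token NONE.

v1: WRITE a=65  (a history now [(1, 65)])
v2: WRITE b=29  (b history now [(2, 29)])
v3: WRITE b=67  (b history now [(2, 29), (3, 67)])
READ b @v2: history=[(2, 29), (3, 67)] -> pick v2 -> 29
v4: WRITE b=13  (b history now [(2, 29), (3, 67), (4, 13)])
READ a @v1: history=[(1, 65)] -> pick v1 -> 65
READ a @v1: history=[(1, 65)] -> pick v1 -> 65
v5: WRITE b=91  (b history now [(2, 29), (3, 67), (4, 13), (5, 91)])
v6: WRITE b=70  (b history now [(2, 29), (3, 67), (4, 13), (5, 91), (6, 70)])
v7: WRITE a=62  (a history now [(1, 65), (7, 62)])
v8: WRITE b=27  (b history now [(2, 29), (3, 67), (4, 13), (5, 91), (6, 70), (8, 27)])
v9: WRITE a=42  (a history now [(1, 65), (7, 62), (9, 42)])
READ b @v4: history=[(2, 29), (3, 67), (4, 13), (5, 91), (6, 70), (8, 27)] -> pick v4 -> 13
v10: WRITE a=3  (a history now [(1, 65), (7, 62), (9, 42), (10, 3)])
v11: WRITE a=72  (a history now [(1, 65), (7, 62), (9, 42), (10, 3), (11, 72)])
v12: WRITE b=51  (b history now [(2, 29), (3, 67), (4, 13), (5, 91), (6, 70), (8, 27), (12, 51)])
READ a @v12: history=[(1, 65), (7, 62), (9, 42), (10, 3), (11, 72)] -> pick v11 -> 72
v13: WRITE a=28  (a history now [(1, 65), (7, 62), (9, 42), (10, 3), (11, 72), (13, 28)])
v14: WRITE a=58  (a history now [(1, 65), (7, 62), (9, 42), (10, 3), (11, 72), (13, 28), (14, 58)])
v15: WRITE b=65  (b history now [(2, 29), (3, 67), (4, 13), (5, 91), (6, 70), (8, 27), (12, 51), (15, 65)])
v16: WRITE b=83  (b history now [(2, 29), (3, 67), (4, 13), (5, 91), (6, 70), (8, 27), (12, 51), (15, 65), (16, 83)])
READ b @v1: history=[(2, 29), (3, 67), (4, 13), (5, 91), (6, 70), (8, 27), (12, 51), (15, 65), (16, 83)] -> no version <= 1 -> NONE
v17: WRITE a=46  (a history now [(1, 65), (7, 62), (9, 42), (10, 3), (11, 72), (13, 28), (14, 58), (17, 46)])
v18: WRITE b=31  (b history now [(2, 29), (3, 67), (4, 13), (5, 91), (6, 70), (8, 27), (12, 51), (15, 65), (16, 83), (18, 31)])
v19: WRITE b=2  (b history now [(2, 29), (3, 67), (4, 13), (5, 91), (6, 70), (8, 27), (12, 51), (15, 65), (16, 83), (18, 31), (19, 2)])
v20: WRITE a=61  (a history now [(1, 65), (7, 62), (9, 42), (10, 3), (11, 72), (13, 28), (14, 58), (17, 46), (20, 61)])
READ b @v12: history=[(2, 29), (3, 67), (4, 13), (5, 91), (6, 70), (8, 27), (12, 51), (15, 65), (16, 83), (18, 31), (19, 2)] -> pick v12 -> 51
v21: WRITE b=4  (b history now [(2, 29), (3, 67), (4, 13), (5, 91), (6, 70), (8, 27), (12, 51), (15, 65), (16, 83), (18, 31), (19, 2), (21, 4)])
v22: WRITE a=43  (a history now [(1, 65), (7, 62), (9, 42), (10, 3), (11, 72), (13, 28), (14, 58), (17, 46), (20, 61), (22, 43)])
v23: WRITE a=17  (a history now [(1, 65), (7, 62), (9, 42), (10, 3), (11, 72), (13, 28), (14, 58), (17, 46), (20, 61), (22, 43), (23, 17)])
v24: WRITE b=57  (b history now [(2, 29), (3, 67), (4, 13), (5, 91), (6, 70), (8, 27), (12, 51), (15, 65), (16, 83), (18, 31), (19, 2), (21, 4), (24, 57)])
READ b @v20: history=[(2, 29), (3, 67), (4, 13), (5, 91), (6, 70), (8, 27), (12, 51), (15, 65), (16, 83), (18, 31), (19, 2), (21, 4), (24, 57)] -> pick v19 -> 2
READ b @v4: history=[(2, 29), (3, 67), (4, 13), (5, 91), (6, 70), (8, 27), (12, 51), (15, 65), (16, 83), (18, 31), (19, 2), (21, 4), (24, 57)] -> pick v4 -> 13
READ b @v24: history=[(2, 29), (3, 67), (4, 13), (5, 91), (6, 70), (8, 27), (12, 51), (15, 65), (16, 83), (18, 31), (19, 2), (21, 4), (24, 57)] -> pick v24 -> 57
READ b @v1: history=[(2, 29), (3, 67), (4, 13), (5, 91), (6, 70), (8, 27), (12, 51), (15, 65), (16, 83), (18, 31), (19, 2), (21, 4), (24, 57)] -> no version <= 1 -> NONE
v25: WRITE a=47  (a history now [(1, 65), (7, 62), (9, 42), (10, 3), (11, 72), (13, 28), (14, 58), (17, 46), (20, 61), (22, 43), (23, 17), (25, 47)])
READ a @v7: history=[(1, 65), (7, 62), (9, 42), (10, 3), (11, 72), (13, 28), (14, 58), (17, 46), (20, 61), (22, 43), (23, 17), (25, 47)] -> pick v7 -> 62
v26: WRITE b=88  (b history now [(2, 29), (3, 67), (4, 13), (5, 91), (6, 70), (8, 27), (12, 51), (15, 65), (16, 83), (18, 31), (19, 2), (21, 4), (24, 57), (26, 88)])

Answer: 29
65
65
13
72
NONE
51
2
13
57
NONE
62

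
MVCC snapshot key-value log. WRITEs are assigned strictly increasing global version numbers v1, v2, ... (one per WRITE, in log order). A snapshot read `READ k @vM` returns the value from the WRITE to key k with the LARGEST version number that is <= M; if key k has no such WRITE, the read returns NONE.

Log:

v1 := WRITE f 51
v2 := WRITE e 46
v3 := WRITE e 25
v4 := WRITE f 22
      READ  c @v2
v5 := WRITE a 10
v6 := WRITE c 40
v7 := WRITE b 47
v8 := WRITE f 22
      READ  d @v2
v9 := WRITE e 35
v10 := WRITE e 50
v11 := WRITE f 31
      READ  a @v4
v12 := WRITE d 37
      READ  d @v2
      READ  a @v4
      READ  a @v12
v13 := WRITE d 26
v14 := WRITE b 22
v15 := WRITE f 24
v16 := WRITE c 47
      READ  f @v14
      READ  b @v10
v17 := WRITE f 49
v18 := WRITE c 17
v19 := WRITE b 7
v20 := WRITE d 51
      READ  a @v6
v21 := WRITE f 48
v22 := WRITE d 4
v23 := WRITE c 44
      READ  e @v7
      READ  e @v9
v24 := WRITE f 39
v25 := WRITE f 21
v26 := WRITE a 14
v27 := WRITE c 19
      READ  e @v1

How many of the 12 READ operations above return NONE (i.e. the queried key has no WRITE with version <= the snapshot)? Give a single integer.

v1: WRITE f=51  (f history now [(1, 51)])
v2: WRITE e=46  (e history now [(2, 46)])
v3: WRITE e=25  (e history now [(2, 46), (3, 25)])
v4: WRITE f=22  (f history now [(1, 51), (4, 22)])
READ c @v2: history=[] -> no version <= 2 -> NONE
v5: WRITE a=10  (a history now [(5, 10)])
v6: WRITE c=40  (c history now [(6, 40)])
v7: WRITE b=47  (b history now [(7, 47)])
v8: WRITE f=22  (f history now [(1, 51), (4, 22), (8, 22)])
READ d @v2: history=[] -> no version <= 2 -> NONE
v9: WRITE e=35  (e history now [(2, 46), (3, 25), (9, 35)])
v10: WRITE e=50  (e history now [(2, 46), (3, 25), (9, 35), (10, 50)])
v11: WRITE f=31  (f history now [(1, 51), (4, 22), (8, 22), (11, 31)])
READ a @v4: history=[(5, 10)] -> no version <= 4 -> NONE
v12: WRITE d=37  (d history now [(12, 37)])
READ d @v2: history=[(12, 37)] -> no version <= 2 -> NONE
READ a @v4: history=[(5, 10)] -> no version <= 4 -> NONE
READ a @v12: history=[(5, 10)] -> pick v5 -> 10
v13: WRITE d=26  (d history now [(12, 37), (13, 26)])
v14: WRITE b=22  (b history now [(7, 47), (14, 22)])
v15: WRITE f=24  (f history now [(1, 51), (4, 22), (8, 22), (11, 31), (15, 24)])
v16: WRITE c=47  (c history now [(6, 40), (16, 47)])
READ f @v14: history=[(1, 51), (4, 22), (8, 22), (11, 31), (15, 24)] -> pick v11 -> 31
READ b @v10: history=[(7, 47), (14, 22)] -> pick v7 -> 47
v17: WRITE f=49  (f history now [(1, 51), (4, 22), (8, 22), (11, 31), (15, 24), (17, 49)])
v18: WRITE c=17  (c history now [(6, 40), (16, 47), (18, 17)])
v19: WRITE b=7  (b history now [(7, 47), (14, 22), (19, 7)])
v20: WRITE d=51  (d history now [(12, 37), (13, 26), (20, 51)])
READ a @v6: history=[(5, 10)] -> pick v5 -> 10
v21: WRITE f=48  (f history now [(1, 51), (4, 22), (8, 22), (11, 31), (15, 24), (17, 49), (21, 48)])
v22: WRITE d=4  (d history now [(12, 37), (13, 26), (20, 51), (22, 4)])
v23: WRITE c=44  (c history now [(6, 40), (16, 47), (18, 17), (23, 44)])
READ e @v7: history=[(2, 46), (3, 25), (9, 35), (10, 50)] -> pick v3 -> 25
READ e @v9: history=[(2, 46), (3, 25), (9, 35), (10, 50)] -> pick v9 -> 35
v24: WRITE f=39  (f history now [(1, 51), (4, 22), (8, 22), (11, 31), (15, 24), (17, 49), (21, 48), (24, 39)])
v25: WRITE f=21  (f history now [(1, 51), (4, 22), (8, 22), (11, 31), (15, 24), (17, 49), (21, 48), (24, 39), (25, 21)])
v26: WRITE a=14  (a history now [(5, 10), (26, 14)])
v27: WRITE c=19  (c history now [(6, 40), (16, 47), (18, 17), (23, 44), (27, 19)])
READ e @v1: history=[(2, 46), (3, 25), (9, 35), (10, 50)] -> no version <= 1 -> NONE
Read results in order: ['NONE', 'NONE', 'NONE', 'NONE', 'NONE', '10', '31', '47', '10', '25', '35', 'NONE']
NONE count = 6

Answer: 6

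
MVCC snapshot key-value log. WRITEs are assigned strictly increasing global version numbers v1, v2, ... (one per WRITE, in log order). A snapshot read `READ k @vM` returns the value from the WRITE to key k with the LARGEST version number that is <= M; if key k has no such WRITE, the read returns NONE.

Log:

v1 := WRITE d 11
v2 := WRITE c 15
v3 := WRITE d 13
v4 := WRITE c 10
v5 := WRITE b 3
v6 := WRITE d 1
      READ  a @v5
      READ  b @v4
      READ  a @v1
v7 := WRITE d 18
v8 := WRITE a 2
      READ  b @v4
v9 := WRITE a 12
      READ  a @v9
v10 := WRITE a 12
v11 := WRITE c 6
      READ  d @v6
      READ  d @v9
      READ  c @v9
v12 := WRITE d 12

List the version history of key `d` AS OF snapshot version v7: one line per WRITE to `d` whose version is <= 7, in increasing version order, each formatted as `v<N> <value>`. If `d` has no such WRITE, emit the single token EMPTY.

Scan writes for key=d with version <= 7:
  v1 WRITE d 11 -> keep
  v2 WRITE c 15 -> skip
  v3 WRITE d 13 -> keep
  v4 WRITE c 10 -> skip
  v5 WRITE b 3 -> skip
  v6 WRITE d 1 -> keep
  v7 WRITE d 18 -> keep
  v8 WRITE a 2 -> skip
  v9 WRITE a 12 -> skip
  v10 WRITE a 12 -> skip
  v11 WRITE c 6 -> skip
  v12 WRITE d 12 -> drop (> snap)
Collected: [(1, 11), (3, 13), (6, 1), (7, 18)]

Answer: v1 11
v3 13
v6 1
v7 18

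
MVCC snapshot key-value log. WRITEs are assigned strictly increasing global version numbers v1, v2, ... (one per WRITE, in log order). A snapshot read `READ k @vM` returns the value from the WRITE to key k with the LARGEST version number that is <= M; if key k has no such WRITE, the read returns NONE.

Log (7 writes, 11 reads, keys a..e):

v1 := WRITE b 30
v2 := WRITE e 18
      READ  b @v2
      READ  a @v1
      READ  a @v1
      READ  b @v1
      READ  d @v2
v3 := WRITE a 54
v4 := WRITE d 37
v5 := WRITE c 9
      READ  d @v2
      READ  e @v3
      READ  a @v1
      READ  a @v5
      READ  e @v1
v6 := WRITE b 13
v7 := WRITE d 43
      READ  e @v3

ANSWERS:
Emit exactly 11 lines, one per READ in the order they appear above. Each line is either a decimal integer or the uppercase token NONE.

Answer: 30
NONE
NONE
30
NONE
NONE
18
NONE
54
NONE
18

Derivation:
v1: WRITE b=30  (b history now [(1, 30)])
v2: WRITE e=18  (e history now [(2, 18)])
READ b @v2: history=[(1, 30)] -> pick v1 -> 30
READ a @v1: history=[] -> no version <= 1 -> NONE
READ a @v1: history=[] -> no version <= 1 -> NONE
READ b @v1: history=[(1, 30)] -> pick v1 -> 30
READ d @v2: history=[] -> no version <= 2 -> NONE
v3: WRITE a=54  (a history now [(3, 54)])
v4: WRITE d=37  (d history now [(4, 37)])
v5: WRITE c=9  (c history now [(5, 9)])
READ d @v2: history=[(4, 37)] -> no version <= 2 -> NONE
READ e @v3: history=[(2, 18)] -> pick v2 -> 18
READ a @v1: history=[(3, 54)] -> no version <= 1 -> NONE
READ a @v5: history=[(3, 54)] -> pick v3 -> 54
READ e @v1: history=[(2, 18)] -> no version <= 1 -> NONE
v6: WRITE b=13  (b history now [(1, 30), (6, 13)])
v7: WRITE d=43  (d history now [(4, 37), (7, 43)])
READ e @v3: history=[(2, 18)] -> pick v2 -> 18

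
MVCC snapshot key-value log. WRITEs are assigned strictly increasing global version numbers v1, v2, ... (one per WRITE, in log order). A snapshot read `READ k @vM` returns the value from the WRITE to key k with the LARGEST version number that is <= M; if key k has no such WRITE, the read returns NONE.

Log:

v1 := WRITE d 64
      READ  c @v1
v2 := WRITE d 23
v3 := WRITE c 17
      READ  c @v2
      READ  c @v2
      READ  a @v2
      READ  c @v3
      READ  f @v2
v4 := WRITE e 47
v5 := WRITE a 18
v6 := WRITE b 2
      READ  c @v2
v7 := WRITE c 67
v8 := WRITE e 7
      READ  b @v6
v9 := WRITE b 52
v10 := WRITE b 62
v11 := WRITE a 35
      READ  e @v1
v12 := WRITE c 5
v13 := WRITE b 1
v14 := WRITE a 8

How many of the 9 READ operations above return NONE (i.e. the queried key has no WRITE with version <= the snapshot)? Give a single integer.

Answer: 7

Derivation:
v1: WRITE d=64  (d history now [(1, 64)])
READ c @v1: history=[] -> no version <= 1 -> NONE
v2: WRITE d=23  (d history now [(1, 64), (2, 23)])
v3: WRITE c=17  (c history now [(3, 17)])
READ c @v2: history=[(3, 17)] -> no version <= 2 -> NONE
READ c @v2: history=[(3, 17)] -> no version <= 2 -> NONE
READ a @v2: history=[] -> no version <= 2 -> NONE
READ c @v3: history=[(3, 17)] -> pick v3 -> 17
READ f @v2: history=[] -> no version <= 2 -> NONE
v4: WRITE e=47  (e history now [(4, 47)])
v5: WRITE a=18  (a history now [(5, 18)])
v6: WRITE b=2  (b history now [(6, 2)])
READ c @v2: history=[(3, 17)] -> no version <= 2 -> NONE
v7: WRITE c=67  (c history now [(3, 17), (7, 67)])
v8: WRITE e=7  (e history now [(4, 47), (8, 7)])
READ b @v6: history=[(6, 2)] -> pick v6 -> 2
v9: WRITE b=52  (b history now [(6, 2), (9, 52)])
v10: WRITE b=62  (b history now [(6, 2), (9, 52), (10, 62)])
v11: WRITE a=35  (a history now [(5, 18), (11, 35)])
READ e @v1: history=[(4, 47), (8, 7)] -> no version <= 1 -> NONE
v12: WRITE c=5  (c history now [(3, 17), (7, 67), (12, 5)])
v13: WRITE b=1  (b history now [(6, 2), (9, 52), (10, 62), (13, 1)])
v14: WRITE a=8  (a history now [(5, 18), (11, 35), (14, 8)])
Read results in order: ['NONE', 'NONE', 'NONE', 'NONE', '17', 'NONE', 'NONE', '2', 'NONE']
NONE count = 7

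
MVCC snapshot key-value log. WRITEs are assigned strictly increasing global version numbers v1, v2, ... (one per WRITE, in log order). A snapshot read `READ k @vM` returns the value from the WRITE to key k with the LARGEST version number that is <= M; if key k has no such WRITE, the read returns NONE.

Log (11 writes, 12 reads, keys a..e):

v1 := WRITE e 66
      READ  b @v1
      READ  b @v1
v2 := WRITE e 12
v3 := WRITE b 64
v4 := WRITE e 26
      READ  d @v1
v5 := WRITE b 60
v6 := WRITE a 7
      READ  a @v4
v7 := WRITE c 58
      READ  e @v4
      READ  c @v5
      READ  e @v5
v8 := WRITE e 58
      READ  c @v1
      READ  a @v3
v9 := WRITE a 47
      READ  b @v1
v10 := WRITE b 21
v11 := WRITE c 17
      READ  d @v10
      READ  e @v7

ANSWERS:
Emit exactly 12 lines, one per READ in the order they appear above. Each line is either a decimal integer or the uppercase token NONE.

Answer: NONE
NONE
NONE
NONE
26
NONE
26
NONE
NONE
NONE
NONE
26

Derivation:
v1: WRITE e=66  (e history now [(1, 66)])
READ b @v1: history=[] -> no version <= 1 -> NONE
READ b @v1: history=[] -> no version <= 1 -> NONE
v2: WRITE e=12  (e history now [(1, 66), (2, 12)])
v3: WRITE b=64  (b history now [(3, 64)])
v4: WRITE e=26  (e history now [(1, 66), (2, 12), (4, 26)])
READ d @v1: history=[] -> no version <= 1 -> NONE
v5: WRITE b=60  (b history now [(3, 64), (5, 60)])
v6: WRITE a=7  (a history now [(6, 7)])
READ a @v4: history=[(6, 7)] -> no version <= 4 -> NONE
v7: WRITE c=58  (c history now [(7, 58)])
READ e @v4: history=[(1, 66), (2, 12), (4, 26)] -> pick v4 -> 26
READ c @v5: history=[(7, 58)] -> no version <= 5 -> NONE
READ e @v5: history=[(1, 66), (2, 12), (4, 26)] -> pick v4 -> 26
v8: WRITE e=58  (e history now [(1, 66), (2, 12), (4, 26), (8, 58)])
READ c @v1: history=[(7, 58)] -> no version <= 1 -> NONE
READ a @v3: history=[(6, 7)] -> no version <= 3 -> NONE
v9: WRITE a=47  (a history now [(6, 7), (9, 47)])
READ b @v1: history=[(3, 64), (5, 60)] -> no version <= 1 -> NONE
v10: WRITE b=21  (b history now [(3, 64), (5, 60), (10, 21)])
v11: WRITE c=17  (c history now [(7, 58), (11, 17)])
READ d @v10: history=[] -> no version <= 10 -> NONE
READ e @v7: history=[(1, 66), (2, 12), (4, 26), (8, 58)] -> pick v4 -> 26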